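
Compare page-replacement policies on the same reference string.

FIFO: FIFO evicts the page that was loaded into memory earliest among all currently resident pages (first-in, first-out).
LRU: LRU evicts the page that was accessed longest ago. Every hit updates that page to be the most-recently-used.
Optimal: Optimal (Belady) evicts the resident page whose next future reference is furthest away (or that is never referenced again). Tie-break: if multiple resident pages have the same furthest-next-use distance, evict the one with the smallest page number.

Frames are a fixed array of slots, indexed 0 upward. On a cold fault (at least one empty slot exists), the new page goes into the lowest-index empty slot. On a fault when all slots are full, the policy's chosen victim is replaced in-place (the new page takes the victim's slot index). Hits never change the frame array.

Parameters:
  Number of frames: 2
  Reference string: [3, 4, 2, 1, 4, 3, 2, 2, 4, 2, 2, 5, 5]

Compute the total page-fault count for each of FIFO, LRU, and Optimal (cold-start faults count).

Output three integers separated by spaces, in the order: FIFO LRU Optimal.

--- FIFO ---
  step 0: ref 3 -> FAULT, frames=[3,-] (faults so far: 1)
  step 1: ref 4 -> FAULT, frames=[3,4] (faults so far: 2)
  step 2: ref 2 -> FAULT, evict 3, frames=[2,4] (faults so far: 3)
  step 3: ref 1 -> FAULT, evict 4, frames=[2,1] (faults so far: 4)
  step 4: ref 4 -> FAULT, evict 2, frames=[4,1] (faults so far: 5)
  step 5: ref 3 -> FAULT, evict 1, frames=[4,3] (faults so far: 6)
  step 6: ref 2 -> FAULT, evict 4, frames=[2,3] (faults so far: 7)
  step 7: ref 2 -> HIT, frames=[2,3] (faults so far: 7)
  step 8: ref 4 -> FAULT, evict 3, frames=[2,4] (faults so far: 8)
  step 9: ref 2 -> HIT, frames=[2,4] (faults so far: 8)
  step 10: ref 2 -> HIT, frames=[2,4] (faults so far: 8)
  step 11: ref 5 -> FAULT, evict 2, frames=[5,4] (faults so far: 9)
  step 12: ref 5 -> HIT, frames=[5,4] (faults so far: 9)
  FIFO total faults: 9
--- LRU ---
  step 0: ref 3 -> FAULT, frames=[3,-] (faults so far: 1)
  step 1: ref 4 -> FAULT, frames=[3,4] (faults so far: 2)
  step 2: ref 2 -> FAULT, evict 3, frames=[2,4] (faults so far: 3)
  step 3: ref 1 -> FAULT, evict 4, frames=[2,1] (faults so far: 4)
  step 4: ref 4 -> FAULT, evict 2, frames=[4,1] (faults so far: 5)
  step 5: ref 3 -> FAULT, evict 1, frames=[4,3] (faults so far: 6)
  step 6: ref 2 -> FAULT, evict 4, frames=[2,3] (faults so far: 7)
  step 7: ref 2 -> HIT, frames=[2,3] (faults so far: 7)
  step 8: ref 4 -> FAULT, evict 3, frames=[2,4] (faults so far: 8)
  step 9: ref 2 -> HIT, frames=[2,4] (faults so far: 8)
  step 10: ref 2 -> HIT, frames=[2,4] (faults so far: 8)
  step 11: ref 5 -> FAULT, evict 4, frames=[2,5] (faults so far: 9)
  step 12: ref 5 -> HIT, frames=[2,5] (faults so far: 9)
  LRU total faults: 9
--- Optimal ---
  step 0: ref 3 -> FAULT, frames=[3,-] (faults so far: 1)
  step 1: ref 4 -> FAULT, frames=[3,4] (faults so far: 2)
  step 2: ref 2 -> FAULT, evict 3, frames=[2,4] (faults so far: 3)
  step 3: ref 1 -> FAULT, evict 2, frames=[1,4] (faults so far: 4)
  step 4: ref 4 -> HIT, frames=[1,4] (faults so far: 4)
  step 5: ref 3 -> FAULT, evict 1, frames=[3,4] (faults so far: 5)
  step 6: ref 2 -> FAULT, evict 3, frames=[2,4] (faults so far: 6)
  step 7: ref 2 -> HIT, frames=[2,4] (faults so far: 6)
  step 8: ref 4 -> HIT, frames=[2,4] (faults so far: 6)
  step 9: ref 2 -> HIT, frames=[2,4] (faults so far: 6)
  step 10: ref 2 -> HIT, frames=[2,4] (faults so far: 6)
  step 11: ref 5 -> FAULT, evict 2, frames=[5,4] (faults so far: 7)
  step 12: ref 5 -> HIT, frames=[5,4] (faults so far: 7)
  Optimal total faults: 7

Answer: 9 9 7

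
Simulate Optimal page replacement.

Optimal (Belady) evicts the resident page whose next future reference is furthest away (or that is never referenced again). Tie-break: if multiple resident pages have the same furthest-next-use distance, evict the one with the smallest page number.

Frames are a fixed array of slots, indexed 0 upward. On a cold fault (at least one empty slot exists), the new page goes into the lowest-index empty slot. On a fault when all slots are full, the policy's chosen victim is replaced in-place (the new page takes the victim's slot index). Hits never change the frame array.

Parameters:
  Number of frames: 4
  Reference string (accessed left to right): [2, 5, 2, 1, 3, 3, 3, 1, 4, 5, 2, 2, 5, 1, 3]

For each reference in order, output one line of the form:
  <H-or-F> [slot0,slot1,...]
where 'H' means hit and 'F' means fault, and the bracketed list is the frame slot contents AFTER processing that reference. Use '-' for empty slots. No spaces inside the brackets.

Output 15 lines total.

F [2,-,-,-]
F [2,5,-,-]
H [2,5,-,-]
F [2,5,1,-]
F [2,5,1,3]
H [2,5,1,3]
H [2,5,1,3]
H [2,5,1,3]
F [2,5,1,4]
H [2,5,1,4]
H [2,5,1,4]
H [2,5,1,4]
H [2,5,1,4]
H [2,5,1,4]
F [2,5,3,4]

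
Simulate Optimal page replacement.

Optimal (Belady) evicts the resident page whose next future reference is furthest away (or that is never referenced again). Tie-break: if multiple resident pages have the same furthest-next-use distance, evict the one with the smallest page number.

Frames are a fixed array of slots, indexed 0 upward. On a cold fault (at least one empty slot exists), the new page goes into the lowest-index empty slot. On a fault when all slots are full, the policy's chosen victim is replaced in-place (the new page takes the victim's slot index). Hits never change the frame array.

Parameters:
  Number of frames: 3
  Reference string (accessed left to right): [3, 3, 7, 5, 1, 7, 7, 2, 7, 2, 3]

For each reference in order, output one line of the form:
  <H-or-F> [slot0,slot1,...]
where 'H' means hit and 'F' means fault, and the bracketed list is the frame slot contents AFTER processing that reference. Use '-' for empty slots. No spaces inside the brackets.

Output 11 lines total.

F [3,-,-]
H [3,-,-]
F [3,7,-]
F [3,7,5]
F [3,7,1]
H [3,7,1]
H [3,7,1]
F [3,7,2]
H [3,7,2]
H [3,7,2]
H [3,7,2]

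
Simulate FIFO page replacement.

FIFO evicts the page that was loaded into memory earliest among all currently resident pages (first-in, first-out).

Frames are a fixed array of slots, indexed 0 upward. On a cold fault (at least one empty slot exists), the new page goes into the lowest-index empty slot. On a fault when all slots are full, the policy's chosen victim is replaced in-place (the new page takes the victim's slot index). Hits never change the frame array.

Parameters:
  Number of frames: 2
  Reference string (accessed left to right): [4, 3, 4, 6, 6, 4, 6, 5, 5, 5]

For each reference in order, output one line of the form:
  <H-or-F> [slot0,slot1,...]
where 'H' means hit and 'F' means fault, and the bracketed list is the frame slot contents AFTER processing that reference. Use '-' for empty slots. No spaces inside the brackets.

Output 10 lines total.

F [4,-]
F [4,3]
H [4,3]
F [6,3]
H [6,3]
F [6,4]
H [6,4]
F [5,4]
H [5,4]
H [5,4]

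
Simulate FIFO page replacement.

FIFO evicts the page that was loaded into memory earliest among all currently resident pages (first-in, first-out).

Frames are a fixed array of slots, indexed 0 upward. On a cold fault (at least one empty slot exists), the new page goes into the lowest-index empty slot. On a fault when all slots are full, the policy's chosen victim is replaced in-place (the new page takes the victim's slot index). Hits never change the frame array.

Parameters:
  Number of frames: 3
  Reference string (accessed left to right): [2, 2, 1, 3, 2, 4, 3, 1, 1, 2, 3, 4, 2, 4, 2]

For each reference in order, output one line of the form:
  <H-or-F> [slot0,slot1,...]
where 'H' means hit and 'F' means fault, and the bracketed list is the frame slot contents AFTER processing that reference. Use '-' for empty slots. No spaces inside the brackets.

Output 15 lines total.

F [2,-,-]
H [2,-,-]
F [2,1,-]
F [2,1,3]
H [2,1,3]
F [4,1,3]
H [4,1,3]
H [4,1,3]
H [4,1,3]
F [4,2,3]
H [4,2,3]
H [4,2,3]
H [4,2,3]
H [4,2,3]
H [4,2,3]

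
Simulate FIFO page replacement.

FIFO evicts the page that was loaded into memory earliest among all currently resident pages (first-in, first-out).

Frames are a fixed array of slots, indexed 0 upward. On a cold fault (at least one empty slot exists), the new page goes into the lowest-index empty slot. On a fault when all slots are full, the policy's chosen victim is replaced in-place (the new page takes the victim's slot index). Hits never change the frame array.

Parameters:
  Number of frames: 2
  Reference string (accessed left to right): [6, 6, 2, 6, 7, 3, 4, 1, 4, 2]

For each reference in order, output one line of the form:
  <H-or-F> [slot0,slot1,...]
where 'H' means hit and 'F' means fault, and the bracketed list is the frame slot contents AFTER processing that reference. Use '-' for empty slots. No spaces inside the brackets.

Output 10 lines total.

F [6,-]
H [6,-]
F [6,2]
H [6,2]
F [7,2]
F [7,3]
F [4,3]
F [4,1]
H [4,1]
F [2,1]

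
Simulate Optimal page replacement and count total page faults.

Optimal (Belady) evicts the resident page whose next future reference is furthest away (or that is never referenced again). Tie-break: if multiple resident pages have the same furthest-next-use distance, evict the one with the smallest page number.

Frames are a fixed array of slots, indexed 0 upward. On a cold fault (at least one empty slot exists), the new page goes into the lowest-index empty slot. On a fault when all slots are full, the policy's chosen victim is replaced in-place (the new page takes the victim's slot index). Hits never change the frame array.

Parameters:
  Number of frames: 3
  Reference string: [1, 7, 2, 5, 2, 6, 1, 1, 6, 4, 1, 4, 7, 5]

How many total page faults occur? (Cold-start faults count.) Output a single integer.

Answer: 7

Derivation:
Step 0: ref 1 → FAULT, frames=[1,-,-]
Step 1: ref 7 → FAULT, frames=[1,7,-]
Step 2: ref 2 → FAULT, frames=[1,7,2]
Step 3: ref 5 → FAULT (evict 7), frames=[1,5,2]
Step 4: ref 2 → HIT, frames=[1,5,2]
Step 5: ref 6 → FAULT (evict 2), frames=[1,5,6]
Step 6: ref 1 → HIT, frames=[1,5,6]
Step 7: ref 1 → HIT, frames=[1,5,6]
Step 8: ref 6 → HIT, frames=[1,5,6]
Step 9: ref 4 → FAULT (evict 6), frames=[1,5,4]
Step 10: ref 1 → HIT, frames=[1,5,4]
Step 11: ref 4 → HIT, frames=[1,5,4]
Step 12: ref 7 → FAULT (evict 1), frames=[7,5,4]
Step 13: ref 5 → HIT, frames=[7,5,4]
Total faults: 7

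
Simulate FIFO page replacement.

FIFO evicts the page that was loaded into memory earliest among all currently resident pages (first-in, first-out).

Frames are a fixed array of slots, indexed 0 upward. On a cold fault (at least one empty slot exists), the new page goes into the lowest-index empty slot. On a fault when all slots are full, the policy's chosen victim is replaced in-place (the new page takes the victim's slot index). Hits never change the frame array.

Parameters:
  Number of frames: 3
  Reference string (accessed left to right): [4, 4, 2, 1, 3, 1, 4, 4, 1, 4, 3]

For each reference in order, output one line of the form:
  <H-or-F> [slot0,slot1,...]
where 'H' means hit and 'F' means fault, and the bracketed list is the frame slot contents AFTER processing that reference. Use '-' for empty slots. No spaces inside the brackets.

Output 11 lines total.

F [4,-,-]
H [4,-,-]
F [4,2,-]
F [4,2,1]
F [3,2,1]
H [3,2,1]
F [3,4,1]
H [3,4,1]
H [3,4,1]
H [3,4,1]
H [3,4,1]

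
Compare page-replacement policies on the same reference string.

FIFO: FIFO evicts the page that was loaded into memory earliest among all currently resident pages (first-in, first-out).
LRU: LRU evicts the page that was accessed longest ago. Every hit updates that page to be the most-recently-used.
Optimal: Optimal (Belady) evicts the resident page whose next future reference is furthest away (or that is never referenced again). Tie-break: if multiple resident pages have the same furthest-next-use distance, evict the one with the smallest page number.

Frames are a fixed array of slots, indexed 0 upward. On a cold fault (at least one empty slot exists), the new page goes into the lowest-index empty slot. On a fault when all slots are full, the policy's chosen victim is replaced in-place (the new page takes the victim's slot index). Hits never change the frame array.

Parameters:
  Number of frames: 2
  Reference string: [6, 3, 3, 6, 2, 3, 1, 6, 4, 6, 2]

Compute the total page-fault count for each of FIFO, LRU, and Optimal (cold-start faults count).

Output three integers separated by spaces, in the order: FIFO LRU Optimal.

--- FIFO ---
  step 0: ref 6 -> FAULT, frames=[6,-] (faults so far: 1)
  step 1: ref 3 -> FAULT, frames=[6,3] (faults so far: 2)
  step 2: ref 3 -> HIT, frames=[6,3] (faults so far: 2)
  step 3: ref 6 -> HIT, frames=[6,3] (faults so far: 2)
  step 4: ref 2 -> FAULT, evict 6, frames=[2,3] (faults so far: 3)
  step 5: ref 3 -> HIT, frames=[2,3] (faults so far: 3)
  step 6: ref 1 -> FAULT, evict 3, frames=[2,1] (faults so far: 4)
  step 7: ref 6 -> FAULT, evict 2, frames=[6,1] (faults so far: 5)
  step 8: ref 4 -> FAULT, evict 1, frames=[6,4] (faults so far: 6)
  step 9: ref 6 -> HIT, frames=[6,4] (faults so far: 6)
  step 10: ref 2 -> FAULT, evict 6, frames=[2,4] (faults so far: 7)
  FIFO total faults: 7
--- LRU ---
  step 0: ref 6 -> FAULT, frames=[6,-] (faults so far: 1)
  step 1: ref 3 -> FAULT, frames=[6,3] (faults so far: 2)
  step 2: ref 3 -> HIT, frames=[6,3] (faults so far: 2)
  step 3: ref 6 -> HIT, frames=[6,3] (faults so far: 2)
  step 4: ref 2 -> FAULT, evict 3, frames=[6,2] (faults so far: 3)
  step 5: ref 3 -> FAULT, evict 6, frames=[3,2] (faults so far: 4)
  step 6: ref 1 -> FAULT, evict 2, frames=[3,1] (faults so far: 5)
  step 7: ref 6 -> FAULT, evict 3, frames=[6,1] (faults so far: 6)
  step 8: ref 4 -> FAULT, evict 1, frames=[6,4] (faults so far: 7)
  step 9: ref 6 -> HIT, frames=[6,4] (faults so far: 7)
  step 10: ref 2 -> FAULT, evict 4, frames=[6,2] (faults so far: 8)
  LRU total faults: 8
--- Optimal ---
  step 0: ref 6 -> FAULT, frames=[6,-] (faults so far: 1)
  step 1: ref 3 -> FAULT, frames=[6,3] (faults so far: 2)
  step 2: ref 3 -> HIT, frames=[6,3] (faults so far: 2)
  step 3: ref 6 -> HIT, frames=[6,3] (faults so far: 2)
  step 4: ref 2 -> FAULT, evict 6, frames=[2,3] (faults so far: 3)
  step 5: ref 3 -> HIT, frames=[2,3] (faults so far: 3)
  step 6: ref 1 -> FAULT, evict 3, frames=[2,1] (faults so far: 4)
  step 7: ref 6 -> FAULT, evict 1, frames=[2,6] (faults so far: 5)
  step 8: ref 4 -> FAULT, evict 2, frames=[4,6] (faults so far: 6)
  step 9: ref 6 -> HIT, frames=[4,6] (faults so far: 6)
  step 10: ref 2 -> FAULT, evict 4, frames=[2,6] (faults so far: 7)
  Optimal total faults: 7

Answer: 7 8 7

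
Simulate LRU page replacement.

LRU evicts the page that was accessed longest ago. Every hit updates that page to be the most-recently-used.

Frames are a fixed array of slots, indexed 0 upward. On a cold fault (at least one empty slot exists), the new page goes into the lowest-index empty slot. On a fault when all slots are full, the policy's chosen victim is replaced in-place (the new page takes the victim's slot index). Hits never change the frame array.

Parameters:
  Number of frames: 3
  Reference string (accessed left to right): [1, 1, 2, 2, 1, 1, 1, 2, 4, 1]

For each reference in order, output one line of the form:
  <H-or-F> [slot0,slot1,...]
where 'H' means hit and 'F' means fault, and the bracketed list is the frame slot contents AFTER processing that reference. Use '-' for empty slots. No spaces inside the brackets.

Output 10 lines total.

F [1,-,-]
H [1,-,-]
F [1,2,-]
H [1,2,-]
H [1,2,-]
H [1,2,-]
H [1,2,-]
H [1,2,-]
F [1,2,4]
H [1,2,4]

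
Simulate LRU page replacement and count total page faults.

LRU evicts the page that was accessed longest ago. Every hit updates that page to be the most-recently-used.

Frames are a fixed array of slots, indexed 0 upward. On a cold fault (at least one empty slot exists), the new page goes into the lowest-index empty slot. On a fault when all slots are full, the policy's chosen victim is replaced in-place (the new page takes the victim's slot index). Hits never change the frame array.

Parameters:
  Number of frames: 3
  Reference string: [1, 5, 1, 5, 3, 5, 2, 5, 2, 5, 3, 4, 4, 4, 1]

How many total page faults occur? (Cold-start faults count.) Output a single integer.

Answer: 6

Derivation:
Step 0: ref 1 → FAULT, frames=[1,-,-]
Step 1: ref 5 → FAULT, frames=[1,5,-]
Step 2: ref 1 → HIT, frames=[1,5,-]
Step 3: ref 5 → HIT, frames=[1,5,-]
Step 4: ref 3 → FAULT, frames=[1,5,3]
Step 5: ref 5 → HIT, frames=[1,5,3]
Step 6: ref 2 → FAULT (evict 1), frames=[2,5,3]
Step 7: ref 5 → HIT, frames=[2,5,3]
Step 8: ref 2 → HIT, frames=[2,5,3]
Step 9: ref 5 → HIT, frames=[2,5,3]
Step 10: ref 3 → HIT, frames=[2,5,3]
Step 11: ref 4 → FAULT (evict 2), frames=[4,5,3]
Step 12: ref 4 → HIT, frames=[4,5,3]
Step 13: ref 4 → HIT, frames=[4,5,3]
Step 14: ref 1 → FAULT (evict 5), frames=[4,1,3]
Total faults: 6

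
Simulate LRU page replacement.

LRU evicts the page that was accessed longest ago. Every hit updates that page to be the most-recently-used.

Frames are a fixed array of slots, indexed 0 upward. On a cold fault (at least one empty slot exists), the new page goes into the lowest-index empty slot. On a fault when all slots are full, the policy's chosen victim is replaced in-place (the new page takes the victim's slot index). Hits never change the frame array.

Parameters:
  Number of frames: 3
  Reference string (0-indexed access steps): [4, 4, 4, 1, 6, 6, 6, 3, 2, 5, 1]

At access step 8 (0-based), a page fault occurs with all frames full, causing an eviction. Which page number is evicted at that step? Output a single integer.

Step 0: ref 4 -> FAULT, frames=[4,-,-]
Step 1: ref 4 -> HIT, frames=[4,-,-]
Step 2: ref 4 -> HIT, frames=[4,-,-]
Step 3: ref 1 -> FAULT, frames=[4,1,-]
Step 4: ref 6 -> FAULT, frames=[4,1,6]
Step 5: ref 6 -> HIT, frames=[4,1,6]
Step 6: ref 6 -> HIT, frames=[4,1,6]
Step 7: ref 3 -> FAULT, evict 4, frames=[3,1,6]
Step 8: ref 2 -> FAULT, evict 1, frames=[3,2,6]
At step 8: evicted page 1

Answer: 1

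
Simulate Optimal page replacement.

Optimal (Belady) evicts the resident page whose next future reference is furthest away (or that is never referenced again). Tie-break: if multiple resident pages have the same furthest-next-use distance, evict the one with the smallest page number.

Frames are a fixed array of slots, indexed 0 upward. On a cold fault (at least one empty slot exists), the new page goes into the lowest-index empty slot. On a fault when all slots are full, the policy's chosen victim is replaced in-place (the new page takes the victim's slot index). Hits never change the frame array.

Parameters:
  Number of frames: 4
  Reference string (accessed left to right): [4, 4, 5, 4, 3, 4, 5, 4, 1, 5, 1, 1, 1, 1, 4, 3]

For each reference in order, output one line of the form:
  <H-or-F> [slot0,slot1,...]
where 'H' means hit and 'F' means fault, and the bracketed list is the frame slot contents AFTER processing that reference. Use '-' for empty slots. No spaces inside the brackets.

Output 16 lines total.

F [4,-,-,-]
H [4,-,-,-]
F [4,5,-,-]
H [4,5,-,-]
F [4,5,3,-]
H [4,5,3,-]
H [4,5,3,-]
H [4,5,3,-]
F [4,5,3,1]
H [4,5,3,1]
H [4,5,3,1]
H [4,5,3,1]
H [4,5,3,1]
H [4,5,3,1]
H [4,5,3,1]
H [4,5,3,1]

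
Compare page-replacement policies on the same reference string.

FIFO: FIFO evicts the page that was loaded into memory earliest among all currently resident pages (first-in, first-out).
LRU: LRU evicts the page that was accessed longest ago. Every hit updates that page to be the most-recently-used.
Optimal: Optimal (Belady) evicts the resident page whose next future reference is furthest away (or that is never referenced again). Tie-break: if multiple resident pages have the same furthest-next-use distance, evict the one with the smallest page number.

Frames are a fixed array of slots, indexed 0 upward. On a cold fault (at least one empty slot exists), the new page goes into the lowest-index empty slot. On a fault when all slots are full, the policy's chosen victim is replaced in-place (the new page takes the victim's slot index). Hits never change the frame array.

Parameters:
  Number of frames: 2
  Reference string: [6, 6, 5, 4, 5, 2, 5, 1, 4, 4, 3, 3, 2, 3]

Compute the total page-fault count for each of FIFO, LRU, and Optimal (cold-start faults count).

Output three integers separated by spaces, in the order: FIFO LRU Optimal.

Answer: 9 8 7

Derivation:
--- FIFO ---
  step 0: ref 6 -> FAULT, frames=[6,-] (faults so far: 1)
  step 1: ref 6 -> HIT, frames=[6,-] (faults so far: 1)
  step 2: ref 5 -> FAULT, frames=[6,5] (faults so far: 2)
  step 3: ref 4 -> FAULT, evict 6, frames=[4,5] (faults so far: 3)
  step 4: ref 5 -> HIT, frames=[4,5] (faults so far: 3)
  step 5: ref 2 -> FAULT, evict 5, frames=[4,2] (faults so far: 4)
  step 6: ref 5 -> FAULT, evict 4, frames=[5,2] (faults so far: 5)
  step 7: ref 1 -> FAULT, evict 2, frames=[5,1] (faults so far: 6)
  step 8: ref 4 -> FAULT, evict 5, frames=[4,1] (faults so far: 7)
  step 9: ref 4 -> HIT, frames=[4,1] (faults so far: 7)
  step 10: ref 3 -> FAULT, evict 1, frames=[4,3] (faults so far: 8)
  step 11: ref 3 -> HIT, frames=[4,3] (faults so far: 8)
  step 12: ref 2 -> FAULT, evict 4, frames=[2,3] (faults so far: 9)
  step 13: ref 3 -> HIT, frames=[2,3] (faults so far: 9)
  FIFO total faults: 9
--- LRU ---
  step 0: ref 6 -> FAULT, frames=[6,-] (faults so far: 1)
  step 1: ref 6 -> HIT, frames=[6,-] (faults so far: 1)
  step 2: ref 5 -> FAULT, frames=[6,5] (faults so far: 2)
  step 3: ref 4 -> FAULT, evict 6, frames=[4,5] (faults so far: 3)
  step 4: ref 5 -> HIT, frames=[4,5] (faults so far: 3)
  step 5: ref 2 -> FAULT, evict 4, frames=[2,5] (faults so far: 4)
  step 6: ref 5 -> HIT, frames=[2,5] (faults so far: 4)
  step 7: ref 1 -> FAULT, evict 2, frames=[1,5] (faults so far: 5)
  step 8: ref 4 -> FAULT, evict 5, frames=[1,4] (faults so far: 6)
  step 9: ref 4 -> HIT, frames=[1,4] (faults so far: 6)
  step 10: ref 3 -> FAULT, evict 1, frames=[3,4] (faults so far: 7)
  step 11: ref 3 -> HIT, frames=[3,4] (faults so far: 7)
  step 12: ref 2 -> FAULT, evict 4, frames=[3,2] (faults so far: 8)
  step 13: ref 3 -> HIT, frames=[3,2] (faults so far: 8)
  LRU total faults: 8
--- Optimal ---
  step 0: ref 6 -> FAULT, frames=[6,-] (faults so far: 1)
  step 1: ref 6 -> HIT, frames=[6,-] (faults so far: 1)
  step 2: ref 5 -> FAULT, frames=[6,5] (faults so far: 2)
  step 3: ref 4 -> FAULT, evict 6, frames=[4,5] (faults so far: 3)
  step 4: ref 5 -> HIT, frames=[4,5] (faults so far: 3)
  step 5: ref 2 -> FAULT, evict 4, frames=[2,5] (faults so far: 4)
  step 6: ref 5 -> HIT, frames=[2,5] (faults so far: 4)
  step 7: ref 1 -> FAULT, evict 5, frames=[2,1] (faults so far: 5)
  step 8: ref 4 -> FAULT, evict 1, frames=[2,4] (faults so far: 6)
  step 9: ref 4 -> HIT, frames=[2,4] (faults so far: 6)
  step 10: ref 3 -> FAULT, evict 4, frames=[2,3] (faults so far: 7)
  step 11: ref 3 -> HIT, frames=[2,3] (faults so far: 7)
  step 12: ref 2 -> HIT, frames=[2,3] (faults so far: 7)
  step 13: ref 3 -> HIT, frames=[2,3] (faults so far: 7)
  Optimal total faults: 7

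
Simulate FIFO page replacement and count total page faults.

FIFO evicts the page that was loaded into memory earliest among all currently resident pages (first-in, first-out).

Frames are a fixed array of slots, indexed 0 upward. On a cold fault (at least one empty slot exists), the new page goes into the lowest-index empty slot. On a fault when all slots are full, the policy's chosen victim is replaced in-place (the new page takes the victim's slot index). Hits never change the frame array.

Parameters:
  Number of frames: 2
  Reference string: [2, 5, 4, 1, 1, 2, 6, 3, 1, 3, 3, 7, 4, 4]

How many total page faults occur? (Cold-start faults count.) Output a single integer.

Answer: 10

Derivation:
Step 0: ref 2 → FAULT, frames=[2,-]
Step 1: ref 5 → FAULT, frames=[2,5]
Step 2: ref 4 → FAULT (evict 2), frames=[4,5]
Step 3: ref 1 → FAULT (evict 5), frames=[4,1]
Step 4: ref 1 → HIT, frames=[4,1]
Step 5: ref 2 → FAULT (evict 4), frames=[2,1]
Step 6: ref 6 → FAULT (evict 1), frames=[2,6]
Step 7: ref 3 → FAULT (evict 2), frames=[3,6]
Step 8: ref 1 → FAULT (evict 6), frames=[3,1]
Step 9: ref 3 → HIT, frames=[3,1]
Step 10: ref 3 → HIT, frames=[3,1]
Step 11: ref 7 → FAULT (evict 3), frames=[7,1]
Step 12: ref 4 → FAULT (evict 1), frames=[7,4]
Step 13: ref 4 → HIT, frames=[7,4]
Total faults: 10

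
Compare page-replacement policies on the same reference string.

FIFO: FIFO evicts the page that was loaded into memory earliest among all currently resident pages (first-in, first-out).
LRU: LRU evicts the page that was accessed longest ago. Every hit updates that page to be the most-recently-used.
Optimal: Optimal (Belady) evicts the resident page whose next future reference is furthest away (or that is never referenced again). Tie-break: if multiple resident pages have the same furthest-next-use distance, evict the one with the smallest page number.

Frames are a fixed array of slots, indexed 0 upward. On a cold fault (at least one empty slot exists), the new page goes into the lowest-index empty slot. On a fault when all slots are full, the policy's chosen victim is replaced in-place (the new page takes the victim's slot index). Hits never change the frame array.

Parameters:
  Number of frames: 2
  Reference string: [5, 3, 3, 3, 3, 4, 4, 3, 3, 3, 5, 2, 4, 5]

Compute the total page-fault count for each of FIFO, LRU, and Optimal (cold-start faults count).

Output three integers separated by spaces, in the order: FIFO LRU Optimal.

Answer: 7 7 6

Derivation:
--- FIFO ---
  step 0: ref 5 -> FAULT, frames=[5,-] (faults so far: 1)
  step 1: ref 3 -> FAULT, frames=[5,3] (faults so far: 2)
  step 2: ref 3 -> HIT, frames=[5,3] (faults so far: 2)
  step 3: ref 3 -> HIT, frames=[5,3] (faults so far: 2)
  step 4: ref 3 -> HIT, frames=[5,3] (faults so far: 2)
  step 5: ref 4 -> FAULT, evict 5, frames=[4,3] (faults so far: 3)
  step 6: ref 4 -> HIT, frames=[4,3] (faults so far: 3)
  step 7: ref 3 -> HIT, frames=[4,3] (faults so far: 3)
  step 8: ref 3 -> HIT, frames=[4,3] (faults so far: 3)
  step 9: ref 3 -> HIT, frames=[4,3] (faults so far: 3)
  step 10: ref 5 -> FAULT, evict 3, frames=[4,5] (faults so far: 4)
  step 11: ref 2 -> FAULT, evict 4, frames=[2,5] (faults so far: 5)
  step 12: ref 4 -> FAULT, evict 5, frames=[2,4] (faults so far: 6)
  step 13: ref 5 -> FAULT, evict 2, frames=[5,4] (faults so far: 7)
  FIFO total faults: 7
--- LRU ---
  step 0: ref 5 -> FAULT, frames=[5,-] (faults so far: 1)
  step 1: ref 3 -> FAULT, frames=[5,3] (faults so far: 2)
  step 2: ref 3 -> HIT, frames=[5,3] (faults so far: 2)
  step 3: ref 3 -> HIT, frames=[5,3] (faults so far: 2)
  step 4: ref 3 -> HIT, frames=[5,3] (faults so far: 2)
  step 5: ref 4 -> FAULT, evict 5, frames=[4,3] (faults so far: 3)
  step 6: ref 4 -> HIT, frames=[4,3] (faults so far: 3)
  step 7: ref 3 -> HIT, frames=[4,3] (faults so far: 3)
  step 8: ref 3 -> HIT, frames=[4,3] (faults so far: 3)
  step 9: ref 3 -> HIT, frames=[4,3] (faults so far: 3)
  step 10: ref 5 -> FAULT, evict 4, frames=[5,3] (faults so far: 4)
  step 11: ref 2 -> FAULT, evict 3, frames=[5,2] (faults so far: 5)
  step 12: ref 4 -> FAULT, evict 5, frames=[4,2] (faults so far: 6)
  step 13: ref 5 -> FAULT, evict 2, frames=[4,5] (faults so far: 7)
  LRU total faults: 7
--- Optimal ---
  step 0: ref 5 -> FAULT, frames=[5,-] (faults so far: 1)
  step 1: ref 3 -> FAULT, frames=[5,3] (faults so far: 2)
  step 2: ref 3 -> HIT, frames=[5,3] (faults so far: 2)
  step 3: ref 3 -> HIT, frames=[5,3] (faults so far: 2)
  step 4: ref 3 -> HIT, frames=[5,3] (faults so far: 2)
  step 5: ref 4 -> FAULT, evict 5, frames=[4,3] (faults so far: 3)
  step 6: ref 4 -> HIT, frames=[4,3] (faults so far: 3)
  step 7: ref 3 -> HIT, frames=[4,3] (faults so far: 3)
  step 8: ref 3 -> HIT, frames=[4,3] (faults so far: 3)
  step 9: ref 3 -> HIT, frames=[4,3] (faults so far: 3)
  step 10: ref 5 -> FAULT, evict 3, frames=[4,5] (faults so far: 4)
  step 11: ref 2 -> FAULT, evict 5, frames=[4,2] (faults so far: 5)
  step 12: ref 4 -> HIT, frames=[4,2] (faults so far: 5)
  step 13: ref 5 -> FAULT, evict 2, frames=[4,5] (faults so far: 6)
  Optimal total faults: 6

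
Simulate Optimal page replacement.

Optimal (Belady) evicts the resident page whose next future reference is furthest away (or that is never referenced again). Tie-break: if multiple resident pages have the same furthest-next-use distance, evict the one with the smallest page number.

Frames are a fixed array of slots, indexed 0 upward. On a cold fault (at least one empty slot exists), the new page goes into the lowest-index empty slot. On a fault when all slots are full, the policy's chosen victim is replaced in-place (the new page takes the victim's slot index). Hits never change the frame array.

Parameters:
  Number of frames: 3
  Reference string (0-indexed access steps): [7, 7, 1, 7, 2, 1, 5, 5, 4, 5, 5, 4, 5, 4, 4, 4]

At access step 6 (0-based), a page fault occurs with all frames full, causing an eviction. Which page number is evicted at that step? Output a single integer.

Answer: 1

Derivation:
Step 0: ref 7 -> FAULT, frames=[7,-,-]
Step 1: ref 7 -> HIT, frames=[7,-,-]
Step 2: ref 1 -> FAULT, frames=[7,1,-]
Step 3: ref 7 -> HIT, frames=[7,1,-]
Step 4: ref 2 -> FAULT, frames=[7,1,2]
Step 5: ref 1 -> HIT, frames=[7,1,2]
Step 6: ref 5 -> FAULT, evict 1, frames=[7,5,2]
At step 6: evicted page 1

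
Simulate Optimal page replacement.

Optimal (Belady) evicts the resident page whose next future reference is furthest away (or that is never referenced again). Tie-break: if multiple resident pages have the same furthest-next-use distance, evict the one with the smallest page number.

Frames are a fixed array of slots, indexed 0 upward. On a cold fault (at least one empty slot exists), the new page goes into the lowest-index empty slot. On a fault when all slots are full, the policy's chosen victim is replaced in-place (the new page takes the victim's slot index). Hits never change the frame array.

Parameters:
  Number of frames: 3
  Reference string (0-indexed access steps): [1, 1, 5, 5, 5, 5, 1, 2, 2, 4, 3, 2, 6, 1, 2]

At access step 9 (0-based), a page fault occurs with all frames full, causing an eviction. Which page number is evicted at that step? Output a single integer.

Answer: 5

Derivation:
Step 0: ref 1 -> FAULT, frames=[1,-,-]
Step 1: ref 1 -> HIT, frames=[1,-,-]
Step 2: ref 5 -> FAULT, frames=[1,5,-]
Step 3: ref 5 -> HIT, frames=[1,5,-]
Step 4: ref 5 -> HIT, frames=[1,5,-]
Step 5: ref 5 -> HIT, frames=[1,5,-]
Step 6: ref 1 -> HIT, frames=[1,5,-]
Step 7: ref 2 -> FAULT, frames=[1,5,2]
Step 8: ref 2 -> HIT, frames=[1,5,2]
Step 9: ref 4 -> FAULT, evict 5, frames=[1,4,2]
At step 9: evicted page 5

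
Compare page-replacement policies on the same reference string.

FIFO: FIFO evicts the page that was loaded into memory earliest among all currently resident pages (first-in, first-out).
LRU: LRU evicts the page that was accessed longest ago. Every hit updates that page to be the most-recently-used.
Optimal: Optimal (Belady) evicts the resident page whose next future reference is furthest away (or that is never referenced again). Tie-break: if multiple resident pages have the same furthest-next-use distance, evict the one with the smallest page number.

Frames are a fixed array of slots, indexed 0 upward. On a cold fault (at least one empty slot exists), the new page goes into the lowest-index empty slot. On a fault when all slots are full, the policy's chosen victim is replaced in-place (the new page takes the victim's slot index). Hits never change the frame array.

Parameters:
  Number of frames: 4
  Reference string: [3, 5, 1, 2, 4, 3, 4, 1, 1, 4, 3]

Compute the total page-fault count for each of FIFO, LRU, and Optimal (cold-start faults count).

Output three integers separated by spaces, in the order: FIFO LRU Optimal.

--- FIFO ---
  step 0: ref 3 -> FAULT, frames=[3,-,-,-] (faults so far: 1)
  step 1: ref 5 -> FAULT, frames=[3,5,-,-] (faults so far: 2)
  step 2: ref 1 -> FAULT, frames=[3,5,1,-] (faults so far: 3)
  step 3: ref 2 -> FAULT, frames=[3,5,1,2] (faults so far: 4)
  step 4: ref 4 -> FAULT, evict 3, frames=[4,5,1,2] (faults so far: 5)
  step 5: ref 3 -> FAULT, evict 5, frames=[4,3,1,2] (faults so far: 6)
  step 6: ref 4 -> HIT, frames=[4,3,1,2] (faults so far: 6)
  step 7: ref 1 -> HIT, frames=[4,3,1,2] (faults so far: 6)
  step 8: ref 1 -> HIT, frames=[4,3,1,2] (faults so far: 6)
  step 9: ref 4 -> HIT, frames=[4,3,1,2] (faults so far: 6)
  step 10: ref 3 -> HIT, frames=[4,3,1,2] (faults so far: 6)
  FIFO total faults: 6
--- LRU ---
  step 0: ref 3 -> FAULT, frames=[3,-,-,-] (faults so far: 1)
  step 1: ref 5 -> FAULT, frames=[3,5,-,-] (faults so far: 2)
  step 2: ref 1 -> FAULT, frames=[3,5,1,-] (faults so far: 3)
  step 3: ref 2 -> FAULT, frames=[3,5,1,2] (faults so far: 4)
  step 4: ref 4 -> FAULT, evict 3, frames=[4,5,1,2] (faults so far: 5)
  step 5: ref 3 -> FAULT, evict 5, frames=[4,3,1,2] (faults so far: 6)
  step 6: ref 4 -> HIT, frames=[4,3,1,2] (faults so far: 6)
  step 7: ref 1 -> HIT, frames=[4,3,1,2] (faults so far: 6)
  step 8: ref 1 -> HIT, frames=[4,3,1,2] (faults so far: 6)
  step 9: ref 4 -> HIT, frames=[4,3,1,2] (faults so far: 6)
  step 10: ref 3 -> HIT, frames=[4,3,1,2] (faults so far: 6)
  LRU total faults: 6
--- Optimal ---
  step 0: ref 3 -> FAULT, frames=[3,-,-,-] (faults so far: 1)
  step 1: ref 5 -> FAULT, frames=[3,5,-,-] (faults so far: 2)
  step 2: ref 1 -> FAULT, frames=[3,5,1,-] (faults so far: 3)
  step 3: ref 2 -> FAULT, frames=[3,5,1,2] (faults so far: 4)
  step 4: ref 4 -> FAULT, evict 2, frames=[3,5,1,4] (faults so far: 5)
  step 5: ref 3 -> HIT, frames=[3,5,1,4] (faults so far: 5)
  step 6: ref 4 -> HIT, frames=[3,5,1,4] (faults so far: 5)
  step 7: ref 1 -> HIT, frames=[3,5,1,4] (faults so far: 5)
  step 8: ref 1 -> HIT, frames=[3,5,1,4] (faults so far: 5)
  step 9: ref 4 -> HIT, frames=[3,5,1,4] (faults so far: 5)
  step 10: ref 3 -> HIT, frames=[3,5,1,4] (faults so far: 5)
  Optimal total faults: 5

Answer: 6 6 5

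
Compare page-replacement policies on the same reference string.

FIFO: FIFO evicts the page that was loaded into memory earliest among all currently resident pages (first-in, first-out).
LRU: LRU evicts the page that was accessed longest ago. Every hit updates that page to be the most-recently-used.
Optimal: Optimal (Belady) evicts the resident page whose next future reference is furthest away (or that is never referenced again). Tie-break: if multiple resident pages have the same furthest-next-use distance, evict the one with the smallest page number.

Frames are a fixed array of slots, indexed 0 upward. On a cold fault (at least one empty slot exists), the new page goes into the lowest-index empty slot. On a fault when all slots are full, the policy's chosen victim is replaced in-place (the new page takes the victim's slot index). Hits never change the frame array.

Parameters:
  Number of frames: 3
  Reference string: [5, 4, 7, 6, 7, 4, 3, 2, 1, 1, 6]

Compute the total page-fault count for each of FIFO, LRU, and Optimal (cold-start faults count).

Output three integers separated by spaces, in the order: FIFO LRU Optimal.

--- FIFO ---
  step 0: ref 5 -> FAULT, frames=[5,-,-] (faults so far: 1)
  step 1: ref 4 -> FAULT, frames=[5,4,-] (faults so far: 2)
  step 2: ref 7 -> FAULT, frames=[5,4,7] (faults so far: 3)
  step 3: ref 6 -> FAULT, evict 5, frames=[6,4,7] (faults so far: 4)
  step 4: ref 7 -> HIT, frames=[6,4,7] (faults so far: 4)
  step 5: ref 4 -> HIT, frames=[6,4,7] (faults so far: 4)
  step 6: ref 3 -> FAULT, evict 4, frames=[6,3,7] (faults so far: 5)
  step 7: ref 2 -> FAULT, evict 7, frames=[6,3,2] (faults so far: 6)
  step 8: ref 1 -> FAULT, evict 6, frames=[1,3,2] (faults so far: 7)
  step 9: ref 1 -> HIT, frames=[1,3,2] (faults so far: 7)
  step 10: ref 6 -> FAULT, evict 3, frames=[1,6,2] (faults so far: 8)
  FIFO total faults: 8
--- LRU ---
  step 0: ref 5 -> FAULT, frames=[5,-,-] (faults so far: 1)
  step 1: ref 4 -> FAULT, frames=[5,4,-] (faults so far: 2)
  step 2: ref 7 -> FAULT, frames=[5,4,7] (faults so far: 3)
  step 3: ref 6 -> FAULT, evict 5, frames=[6,4,7] (faults so far: 4)
  step 4: ref 7 -> HIT, frames=[6,4,7] (faults so far: 4)
  step 5: ref 4 -> HIT, frames=[6,4,7] (faults so far: 4)
  step 6: ref 3 -> FAULT, evict 6, frames=[3,4,7] (faults so far: 5)
  step 7: ref 2 -> FAULT, evict 7, frames=[3,4,2] (faults so far: 6)
  step 8: ref 1 -> FAULT, evict 4, frames=[3,1,2] (faults so far: 7)
  step 9: ref 1 -> HIT, frames=[3,1,2] (faults so far: 7)
  step 10: ref 6 -> FAULT, evict 3, frames=[6,1,2] (faults so far: 8)
  LRU total faults: 8
--- Optimal ---
  step 0: ref 5 -> FAULT, frames=[5,-,-] (faults so far: 1)
  step 1: ref 4 -> FAULT, frames=[5,4,-] (faults so far: 2)
  step 2: ref 7 -> FAULT, frames=[5,4,7] (faults so far: 3)
  step 3: ref 6 -> FAULT, evict 5, frames=[6,4,7] (faults so far: 4)
  step 4: ref 7 -> HIT, frames=[6,4,7] (faults so far: 4)
  step 5: ref 4 -> HIT, frames=[6,4,7] (faults so far: 4)
  step 6: ref 3 -> FAULT, evict 4, frames=[6,3,7] (faults so far: 5)
  step 7: ref 2 -> FAULT, evict 3, frames=[6,2,7] (faults so far: 6)
  step 8: ref 1 -> FAULT, evict 2, frames=[6,1,7] (faults so far: 7)
  step 9: ref 1 -> HIT, frames=[6,1,7] (faults so far: 7)
  step 10: ref 6 -> HIT, frames=[6,1,7] (faults so far: 7)
  Optimal total faults: 7

Answer: 8 8 7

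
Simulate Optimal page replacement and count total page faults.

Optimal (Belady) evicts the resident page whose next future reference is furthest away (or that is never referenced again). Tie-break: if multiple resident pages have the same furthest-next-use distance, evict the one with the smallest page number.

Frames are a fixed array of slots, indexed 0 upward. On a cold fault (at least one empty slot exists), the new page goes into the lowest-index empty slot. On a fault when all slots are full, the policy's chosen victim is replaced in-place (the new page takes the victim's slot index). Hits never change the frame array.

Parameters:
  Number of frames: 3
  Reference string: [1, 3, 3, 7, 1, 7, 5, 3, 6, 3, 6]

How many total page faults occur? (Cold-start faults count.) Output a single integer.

Answer: 5

Derivation:
Step 0: ref 1 → FAULT, frames=[1,-,-]
Step 1: ref 3 → FAULT, frames=[1,3,-]
Step 2: ref 3 → HIT, frames=[1,3,-]
Step 3: ref 7 → FAULT, frames=[1,3,7]
Step 4: ref 1 → HIT, frames=[1,3,7]
Step 5: ref 7 → HIT, frames=[1,3,7]
Step 6: ref 5 → FAULT (evict 1), frames=[5,3,7]
Step 7: ref 3 → HIT, frames=[5,3,7]
Step 8: ref 6 → FAULT (evict 5), frames=[6,3,7]
Step 9: ref 3 → HIT, frames=[6,3,7]
Step 10: ref 6 → HIT, frames=[6,3,7]
Total faults: 5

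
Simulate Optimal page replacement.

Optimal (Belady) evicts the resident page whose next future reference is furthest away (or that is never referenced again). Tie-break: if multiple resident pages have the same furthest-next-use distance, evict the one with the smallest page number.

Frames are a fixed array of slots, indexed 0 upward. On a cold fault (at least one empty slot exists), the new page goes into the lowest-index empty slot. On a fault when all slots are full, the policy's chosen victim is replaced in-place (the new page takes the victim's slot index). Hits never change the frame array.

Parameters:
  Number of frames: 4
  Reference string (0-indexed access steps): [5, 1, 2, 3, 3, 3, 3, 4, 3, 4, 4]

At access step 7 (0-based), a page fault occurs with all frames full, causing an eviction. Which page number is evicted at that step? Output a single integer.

Step 0: ref 5 -> FAULT, frames=[5,-,-,-]
Step 1: ref 1 -> FAULT, frames=[5,1,-,-]
Step 2: ref 2 -> FAULT, frames=[5,1,2,-]
Step 3: ref 3 -> FAULT, frames=[5,1,2,3]
Step 4: ref 3 -> HIT, frames=[5,1,2,3]
Step 5: ref 3 -> HIT, frames=[5,1,2,3]
Step 6: ref 3 -> HIT, frames=[5,1,2,3]
Step 7: ref 4 -> FAULT, evict 1, frames=[5,4,2,3]
At step 7: evicted page 1

Answer: 1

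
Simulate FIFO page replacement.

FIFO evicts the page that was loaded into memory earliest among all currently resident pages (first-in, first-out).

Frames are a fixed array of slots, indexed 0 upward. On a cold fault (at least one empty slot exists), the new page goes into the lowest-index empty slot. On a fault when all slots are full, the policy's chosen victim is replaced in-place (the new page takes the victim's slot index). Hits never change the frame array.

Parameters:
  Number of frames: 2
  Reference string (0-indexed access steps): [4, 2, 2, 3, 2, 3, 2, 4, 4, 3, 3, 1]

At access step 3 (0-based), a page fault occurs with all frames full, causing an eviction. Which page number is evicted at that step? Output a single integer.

Step 0: ref 4 -> FAULT, frames=[4,-]
Step 1: ref 2 -> FAULT, frames=[4,2]
Step 2: ref 2 -> HIT, frames=[4,2]
Step 3: ref 3 -> FAULT, evict 4, frames=[3,2]
At step 3: evicted page 4

Answer: 4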